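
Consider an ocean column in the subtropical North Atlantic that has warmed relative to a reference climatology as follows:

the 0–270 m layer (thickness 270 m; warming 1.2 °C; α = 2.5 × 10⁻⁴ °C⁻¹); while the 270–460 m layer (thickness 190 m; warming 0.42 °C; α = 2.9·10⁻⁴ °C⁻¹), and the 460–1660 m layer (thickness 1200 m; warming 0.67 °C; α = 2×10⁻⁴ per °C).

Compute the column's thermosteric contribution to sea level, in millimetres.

about 265 mm

0–270 m: 2.5×10⁻⁴ × 270 × 1.2 = 0.08100 m
2.9×10⁻⁴ × 0.42 × 190 = 0.023142 m
Layer 3: 1200 × 0.67 × 2×10⁻⁴ = 0.16080 m
Δh = 0.08100 + 0.023142 + 0.16080 = 0.264942 m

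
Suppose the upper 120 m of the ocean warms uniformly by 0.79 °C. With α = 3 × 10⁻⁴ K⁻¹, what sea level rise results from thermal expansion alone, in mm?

Δh ≈ 28.4 mm

Δh = αΔT·H = 3×10⁻⁴ × 0.79 × 120 = 0.02844 m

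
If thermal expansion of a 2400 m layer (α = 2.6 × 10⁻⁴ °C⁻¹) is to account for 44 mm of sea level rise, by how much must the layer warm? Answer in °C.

ΔT ≈ 0.0705 °C

ΔT = Δh/(αH) = 0.044 / (2.6×10⁻⁴ × 2400) ≈ 0.07051 °C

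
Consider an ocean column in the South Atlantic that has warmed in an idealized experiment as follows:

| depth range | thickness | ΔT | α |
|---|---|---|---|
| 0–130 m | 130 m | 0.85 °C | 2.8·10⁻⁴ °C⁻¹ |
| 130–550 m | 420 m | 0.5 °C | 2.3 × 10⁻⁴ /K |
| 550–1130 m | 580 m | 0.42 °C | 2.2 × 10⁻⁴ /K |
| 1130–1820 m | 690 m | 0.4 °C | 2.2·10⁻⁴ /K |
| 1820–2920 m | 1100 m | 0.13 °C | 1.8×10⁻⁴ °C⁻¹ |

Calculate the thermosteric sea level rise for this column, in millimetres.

219 mm

0.85 × 2.8×10⁻⁴ × 130 = 0.03094 m
2.3×10⁻⁴ × 420 × 0.5 = 0.04830 m
Layer 3: 2.2×10⁻⁴ × 0.42 × 580 = 0.053592 m
1130–1820 m: 2.2×10⁻⁴ × 0.4 × 690 = 0.06072 m
1820–2920 m: 1.8×10⁻⁴ × 1100 × 0.13 = 0.02574 m
Δh = 0.03094 + 0.04830 + 0.053592 + 0.06072 + 0.02574 = 0.219292 m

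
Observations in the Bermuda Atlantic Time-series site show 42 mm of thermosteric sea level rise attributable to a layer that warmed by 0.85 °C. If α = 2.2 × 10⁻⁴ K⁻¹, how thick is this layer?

about 220 m

H = Δh/(αΔT) = 0.042 / (2.2×10⁻⁴ × 0.85) ≈ 224.6 m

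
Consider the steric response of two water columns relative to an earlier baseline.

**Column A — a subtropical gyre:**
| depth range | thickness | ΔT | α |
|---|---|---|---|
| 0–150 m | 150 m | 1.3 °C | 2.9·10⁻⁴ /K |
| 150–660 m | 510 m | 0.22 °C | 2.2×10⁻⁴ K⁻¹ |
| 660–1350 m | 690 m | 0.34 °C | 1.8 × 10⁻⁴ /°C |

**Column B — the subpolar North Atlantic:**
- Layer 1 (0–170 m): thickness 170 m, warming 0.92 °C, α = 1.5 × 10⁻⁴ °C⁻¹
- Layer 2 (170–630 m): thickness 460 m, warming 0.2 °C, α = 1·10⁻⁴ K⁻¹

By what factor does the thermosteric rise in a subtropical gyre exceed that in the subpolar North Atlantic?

a factor of 3.78

A 2.9×10⁻⁴ × 1.3 × 150 = 0.05655 m
A 0.22 × 510 × 2.2×10⁻⁴ = 0.024684 m
A 0.34 × 1.8×10⁻⁴ × 690 = 0.042228 m
A total: 0.123462 m
B 0.92 × 170 × 1.5×10⁻⁴ = 0.02346 m
B 170–630 m: 0.2 × 1×10⁻⁴ × 460 = 0.00920 m
B total: 0.03266 m
Ratio: 0.123462 / 0.03266 ≈ 3.780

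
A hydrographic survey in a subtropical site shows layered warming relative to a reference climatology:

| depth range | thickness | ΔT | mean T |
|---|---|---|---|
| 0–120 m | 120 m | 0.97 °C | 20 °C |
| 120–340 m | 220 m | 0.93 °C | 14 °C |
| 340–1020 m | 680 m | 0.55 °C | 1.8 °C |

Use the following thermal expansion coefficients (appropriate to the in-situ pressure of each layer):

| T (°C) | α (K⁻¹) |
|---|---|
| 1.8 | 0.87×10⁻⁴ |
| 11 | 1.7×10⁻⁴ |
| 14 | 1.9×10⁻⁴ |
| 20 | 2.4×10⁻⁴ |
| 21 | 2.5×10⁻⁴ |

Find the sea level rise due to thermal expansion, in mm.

Δh = 99.3 mm

Layer 1 at 20 °C → α = 2.4×10⁻⁴ K⁻¹
Layer 2 at 14 °C → α = 1.9×10⁻⁴ K⁻¹
Layer 3 at 1.8 °C → α = 0.87×10⁻⁴ K⁻¹
0–120 m: 0.97 × 2.4×10⁻⁴ × 120 = 0.027936 m
220 × 0.93 × 1.9×10⁻⁴ = 0.038874 m
680 × 0.55 × 0.87×10⁻⁴ = 0.032538 m
Δh = 0.027936 + 0.038874 + 0.032538 = 0.099348 m ≈ 99.3 mm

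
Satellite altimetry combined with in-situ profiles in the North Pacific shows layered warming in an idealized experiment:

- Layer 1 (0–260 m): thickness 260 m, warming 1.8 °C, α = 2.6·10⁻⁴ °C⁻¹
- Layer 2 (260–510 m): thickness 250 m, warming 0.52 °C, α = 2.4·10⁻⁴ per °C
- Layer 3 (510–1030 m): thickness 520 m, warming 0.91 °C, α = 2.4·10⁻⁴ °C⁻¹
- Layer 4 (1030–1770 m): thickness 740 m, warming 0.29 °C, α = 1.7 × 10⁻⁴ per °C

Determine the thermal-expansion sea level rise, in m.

Layer 1: 1.8 × 260 × 2.6×10⁻⁴ = 0.12168 m
250 × 0.52 × 2.4×10⁻⁴ = 0.03120 m
Layer 3: 2.4×10⁻⁴ × 520 × 0.91 = 0.113568 m
Layer 4: 0.29 × 1.7×10⁻⁴ × 740 = 0.036482 m
Δh = 0.12168 + 0.03120 + 0.113568 + 0.036482 = 0.30293 m

Δh ≈ 0.303 m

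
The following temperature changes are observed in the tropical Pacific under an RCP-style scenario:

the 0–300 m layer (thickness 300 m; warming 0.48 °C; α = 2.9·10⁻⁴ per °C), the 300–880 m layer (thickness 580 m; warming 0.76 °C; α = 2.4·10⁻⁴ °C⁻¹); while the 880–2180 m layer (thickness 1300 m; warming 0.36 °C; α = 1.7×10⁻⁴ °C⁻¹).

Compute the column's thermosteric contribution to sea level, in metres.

0.48 × 300 × 2.9×10⁻⁴ = 0.04176 m
2.4×10⁻⁴ × 0.76 × 580 = 0.105792 m
0.36 × 1300 × 1.7×10⁻⁴ = 0.07956 m
Δh = 0.04176 + 0.105792 + 0.07956 = 0.227112 m ≈ 0.227 m

0.227 m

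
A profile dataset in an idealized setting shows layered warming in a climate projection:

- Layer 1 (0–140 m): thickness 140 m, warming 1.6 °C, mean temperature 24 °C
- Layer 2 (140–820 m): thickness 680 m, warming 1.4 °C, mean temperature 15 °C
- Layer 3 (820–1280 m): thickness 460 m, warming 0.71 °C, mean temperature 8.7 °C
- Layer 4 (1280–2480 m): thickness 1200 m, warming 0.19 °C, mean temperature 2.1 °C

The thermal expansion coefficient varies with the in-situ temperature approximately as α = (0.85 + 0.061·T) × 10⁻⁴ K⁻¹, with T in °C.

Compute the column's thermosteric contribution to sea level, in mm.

Layer 1: α = (0.85 + 0.061×24)×10⁻⁴ = 2.314×10⁻⁴ K⁻¹
Layer 2: α = (0.85 + 0.061×15)×10⁻⁴ = 1.765×10⁻⁴ K⁻¹
Layer 3: α = (0.85 + 0.061×8.7)×10⁻⁴ = 1.3807×10⁻⁴ K⁻¹
Layer 4: α = (0.85 + 0.061×2.1)×10⁻⁴ = 0.9781×10⁻⁴ K⁻¹
0–140 m: 2.314×10⁻⁴ × 140 × 1.6 = 0.0518336 m
680 × 1.4 × 1.765×10⁻⁴ = 0.168028 m
Layer 3: 1.3807×10⁻⁴ × 0.71 × 460 = 0.045093662 m
1280–2480 m: 1200 × 0.19 × 0.9781×10⁻⁴ = 0.02230068 m
Δh = 0.0518336 + 0.168028 + 0.045093662 + 0.02230068 = 0.287255942 m ≈ 287 mm

287 mm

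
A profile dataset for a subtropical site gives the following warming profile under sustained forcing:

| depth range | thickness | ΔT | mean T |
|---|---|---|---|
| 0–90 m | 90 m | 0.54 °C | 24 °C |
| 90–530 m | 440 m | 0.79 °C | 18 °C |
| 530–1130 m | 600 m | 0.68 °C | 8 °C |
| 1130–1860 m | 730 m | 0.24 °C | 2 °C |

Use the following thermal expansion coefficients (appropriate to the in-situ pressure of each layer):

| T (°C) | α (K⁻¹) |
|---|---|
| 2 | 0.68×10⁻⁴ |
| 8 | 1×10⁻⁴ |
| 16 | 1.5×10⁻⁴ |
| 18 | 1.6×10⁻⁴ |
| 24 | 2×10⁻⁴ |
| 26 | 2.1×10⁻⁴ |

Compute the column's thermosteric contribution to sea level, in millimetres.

118 mm

Layer 1 at 24 °C → α = 2×10⁻⁴ K⁻¹
Layer 2 at 18 °C → α = 1.6×10⁻⁴ K⁻¹
Layer 3 at 8 °C → α = 1×10⁻⁴ K⁻¹
Layer 4 at 2 °C → α = 0.68×10⁻⁴ K⁻¹
0–90 m: 2×10⁻⁴ × 0.54 × 90 = 0.00972 m
0.79 × 1.6×10⁻⁴ × 440 = 0.055616 m
Layer 3: 0.68 × 600 × 1×10⁻⁴ = 0.04080 m
0.24 × 0.68×10⁻⁴ × 730 = 0.0119136 m
Δh = 0.00972 + 0.055616 + 0.04080 + 0.0119136 = 0.1180496 m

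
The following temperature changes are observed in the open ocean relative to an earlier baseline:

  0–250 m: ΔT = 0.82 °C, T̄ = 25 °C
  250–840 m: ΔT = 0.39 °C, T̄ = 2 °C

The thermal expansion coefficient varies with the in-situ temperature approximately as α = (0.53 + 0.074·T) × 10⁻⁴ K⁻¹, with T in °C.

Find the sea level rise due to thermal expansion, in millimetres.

64.4 mm of thermosteric rise

Layer 1: α = (0.53 + 0.074×25)×10⁻⁴ = 2.38×10⁻⁴ K⁻¹
Layer 2: α = (0.53 + 0.074×2)×10⁻⁴ = 0.678×10⁻⁴ K⁻¹
Layer 1: 250 × 2.38×10⁻⁴ × 0.82 = 0.04879 m
250–840 m: 0.39 × 0.678×10⁻⁴ × 590 = 0.01560078 m
Δh = 0.04879 + 0.01560078 = 0.06439078 m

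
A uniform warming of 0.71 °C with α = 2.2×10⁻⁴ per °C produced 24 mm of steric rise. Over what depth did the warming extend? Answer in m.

H = Δh/(αΔT) = 0.024 / (2.2×10⁻⁴ × 0.71) ≈ 153.6 m

H ≈ 154 m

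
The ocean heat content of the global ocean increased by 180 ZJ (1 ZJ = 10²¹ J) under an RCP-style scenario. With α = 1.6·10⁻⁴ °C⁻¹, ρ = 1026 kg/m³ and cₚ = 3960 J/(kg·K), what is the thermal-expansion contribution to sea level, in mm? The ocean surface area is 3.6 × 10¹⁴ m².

about 19.7 mm

Per unit area: Q = 180×10²¹ / (3.6×10¹⁴) = 5×10⁸ J/m²
Δh = αQ/(ρcₚ) = 1.6×10⁻⁴ × 5×10⁸ / (1026 × 3960) ≈ 0.01969 m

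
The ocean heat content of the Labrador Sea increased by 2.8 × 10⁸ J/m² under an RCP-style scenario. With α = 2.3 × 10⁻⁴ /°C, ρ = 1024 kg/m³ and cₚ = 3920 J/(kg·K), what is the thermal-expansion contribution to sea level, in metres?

Δh = αQ/(ρcₚ) = 2.3×10⁻⁴ × 2.8×10⁸ / (1024 × 3920) ≈ 0.016044 m

0.0160 m of thermosteric rise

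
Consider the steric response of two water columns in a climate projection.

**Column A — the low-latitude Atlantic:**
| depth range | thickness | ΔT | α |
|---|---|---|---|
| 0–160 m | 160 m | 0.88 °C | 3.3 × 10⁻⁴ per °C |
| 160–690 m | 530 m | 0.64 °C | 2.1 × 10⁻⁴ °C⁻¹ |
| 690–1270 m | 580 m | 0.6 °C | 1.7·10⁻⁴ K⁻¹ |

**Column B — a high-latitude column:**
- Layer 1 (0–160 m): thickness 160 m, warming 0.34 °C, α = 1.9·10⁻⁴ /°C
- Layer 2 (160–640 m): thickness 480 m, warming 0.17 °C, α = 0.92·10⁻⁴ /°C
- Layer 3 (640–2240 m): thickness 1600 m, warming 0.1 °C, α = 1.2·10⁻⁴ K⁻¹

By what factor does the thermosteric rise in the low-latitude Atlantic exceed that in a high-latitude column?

A Layer 1: 3.3×10⁻⁴ × 160 × 0.88 = 0.046464 m
A Layer 2: 0.64 × 2.1×10⁻⁴ × 530 = 0.071232 m
A 690–1270 m: 0.6 × 1.7×10⁻⁴ × 580 = 0.05916 m
A total: 0.176856 m
B 0.34 × 1.9×10⁻⁴ × 160 = 0.010336 m
B 0.92×10⁻⁴ × 0.17 × 480 = 0.0075072 m
B 0.1 × 1600 × 1.2×10⁻⁴ = 0.01920 m
B total: 0.0370432 m
Ratio: 0.176856 / 0.0370432 ≈ 4.774

a factor of 4.8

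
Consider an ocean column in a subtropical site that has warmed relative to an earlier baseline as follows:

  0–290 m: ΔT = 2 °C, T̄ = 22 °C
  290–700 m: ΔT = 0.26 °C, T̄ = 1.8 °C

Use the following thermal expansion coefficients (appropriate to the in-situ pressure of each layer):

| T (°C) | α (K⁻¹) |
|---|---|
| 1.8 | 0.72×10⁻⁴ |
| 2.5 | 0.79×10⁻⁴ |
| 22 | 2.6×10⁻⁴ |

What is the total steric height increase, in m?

Layer 1 at 22 °C → α = 2.6×10⁻⁴ K⁻¹
Layer 2 at 1.8 °C → α = 0.72×10⁻⁴ K⁻¹
0–290 m: 2.6×10⁻⁴ × 2 × 290 = 0.15080 m
0.26 × 0.72×10⁻⁴ × 410 = 0.0076752 m
Δh = 0.15080 + 0.0076752 = 0.1584752 m ≈ 0.158 m

0.158 m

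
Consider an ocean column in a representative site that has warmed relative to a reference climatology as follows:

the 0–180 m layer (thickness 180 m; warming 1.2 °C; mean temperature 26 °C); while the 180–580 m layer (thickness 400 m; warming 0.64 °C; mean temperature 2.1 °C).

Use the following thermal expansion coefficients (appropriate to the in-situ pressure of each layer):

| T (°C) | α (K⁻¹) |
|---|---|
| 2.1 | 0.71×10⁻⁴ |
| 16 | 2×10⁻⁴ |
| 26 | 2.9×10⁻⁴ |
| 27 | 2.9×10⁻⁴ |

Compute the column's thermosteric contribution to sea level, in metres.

Layer 1 at 26 °C → α = 2.9×10⁻⁴ K⁻¹
Layer 2 at 2.1 °C → α = 0.71×10⁻⁴ K⁻¹
1.2 × 180 × 2.9×10⁻⁴ = 0.06264 m
Layer 2: 0.71×10⁻⁴ × 400 × 0.64 = 0.018176 m
Δh = 0.06264 + 0.018176 = 0.080816 m

Δh = 0.0808 m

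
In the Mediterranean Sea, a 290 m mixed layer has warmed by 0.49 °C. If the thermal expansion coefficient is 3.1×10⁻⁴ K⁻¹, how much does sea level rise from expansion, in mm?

Δh = αΔT·H = 3.1×10⁻⁴ × 0.49 × 290 = 0.044051 m

about 44.1 mm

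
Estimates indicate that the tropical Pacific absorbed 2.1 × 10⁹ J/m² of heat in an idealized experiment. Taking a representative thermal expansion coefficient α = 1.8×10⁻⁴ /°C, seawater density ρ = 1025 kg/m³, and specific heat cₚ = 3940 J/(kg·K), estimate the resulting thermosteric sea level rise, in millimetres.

about 94 mm

Δh = αQ/(ρcₚ) = 1.8×10⁻⁴ × 2.1×10⁹ / (1025 × 3940) ≈ 0.093599 m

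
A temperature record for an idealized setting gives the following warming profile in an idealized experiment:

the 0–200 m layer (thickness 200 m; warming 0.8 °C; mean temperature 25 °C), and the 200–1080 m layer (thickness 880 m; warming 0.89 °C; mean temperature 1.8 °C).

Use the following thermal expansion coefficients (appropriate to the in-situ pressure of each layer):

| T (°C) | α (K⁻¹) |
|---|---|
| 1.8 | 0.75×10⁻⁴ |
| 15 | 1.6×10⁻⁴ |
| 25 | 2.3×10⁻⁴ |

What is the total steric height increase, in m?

0.096 m of thermosteric rise

Layer 1 at 25 °C → α = 2.3×10⁻⁴ K⁻¹
Layer 2 at 1.8 °C → α = 0.75×10⁻⁴ K⁻¹
0–200 m: 0.8 × 2.3×10⁻⁴ × 200 = 0.03680 m
Layer 2: 0.75×10⁻⁴ × 880 × 0.89 = 0.05874 m
Δh = 0.03680 + 0.05874 = 0.09554 m ≈ 0.096 m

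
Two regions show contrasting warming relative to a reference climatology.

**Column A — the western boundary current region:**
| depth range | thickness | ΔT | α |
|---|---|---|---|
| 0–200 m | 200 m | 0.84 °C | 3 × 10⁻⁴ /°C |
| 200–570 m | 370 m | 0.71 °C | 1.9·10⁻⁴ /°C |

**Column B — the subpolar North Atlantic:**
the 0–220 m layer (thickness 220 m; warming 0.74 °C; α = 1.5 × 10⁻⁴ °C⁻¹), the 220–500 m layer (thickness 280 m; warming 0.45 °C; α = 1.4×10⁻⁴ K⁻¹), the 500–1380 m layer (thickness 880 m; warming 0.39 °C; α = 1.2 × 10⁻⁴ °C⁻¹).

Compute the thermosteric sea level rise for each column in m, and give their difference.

A 0–200 m: 200 × 3×10⁻⁴ × 0.84 = 0.05040 m
A 200–570 m: 370 × 1.9×10⁻⁴ × 0.71 = 0.049913 m
A total: 0.100313 m
B 0–220 m: 220 × 1.5×10⁻⁴ × 0.74 = 0.02442 m
B Layer 2: 0.45 × 280 × 1.4×10⁻⁴ = 0.01764 m
B Layer 3: 880 × 1.2×10⁻⁴ × 0.39 = 0.041184 m
B total: 0.083244 m
Difference: 0.100313 − 0.083244 = 0.017069 m

Δh_A ≈ 0.10 m, Δh_B ≈ 0.083 m; difference ≈ 0.017 m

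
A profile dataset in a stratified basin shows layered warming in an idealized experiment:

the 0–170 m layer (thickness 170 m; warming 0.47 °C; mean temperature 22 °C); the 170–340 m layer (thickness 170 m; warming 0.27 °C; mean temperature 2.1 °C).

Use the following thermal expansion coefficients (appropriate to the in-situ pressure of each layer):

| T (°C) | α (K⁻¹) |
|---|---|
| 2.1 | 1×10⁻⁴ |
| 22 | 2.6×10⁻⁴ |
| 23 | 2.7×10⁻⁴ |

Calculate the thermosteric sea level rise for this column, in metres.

Δh = 0.0254 m

Layer 1 at 22 °C → α = 2.6×10⁻⁴ K⁻¹
Layer 2 at 2.1 °C → α = 1×10⁻⁴ K⁻¹
Layer 1: 170 × 2.6×10⁻⁴ × 0.47 = 0.020774 m
1×10⁻⁴ × 0.27 × 170 = 0.00459 m
Δh = 0.020774 + 0.00459 = 0.025364 m ≈ 0.0254 m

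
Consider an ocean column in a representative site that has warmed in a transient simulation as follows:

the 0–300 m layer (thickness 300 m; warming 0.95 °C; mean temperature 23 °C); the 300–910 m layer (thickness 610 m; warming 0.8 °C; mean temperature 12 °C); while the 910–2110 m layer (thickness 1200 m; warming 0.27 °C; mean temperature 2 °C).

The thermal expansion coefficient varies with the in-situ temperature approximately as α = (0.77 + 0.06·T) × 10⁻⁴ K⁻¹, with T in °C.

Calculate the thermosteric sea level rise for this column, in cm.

16.3 cm

Layer 1: α = (0.77 + 0.06×23)×10⁻⁴ = 2.15×10⁻⁴ K⁻¹
Layer 2: α = (0.77 + 0.06×12)×10⁻⁴ = 1.49×10⁻⁴ K⁻¹
Layer 3: α = (0.77 + 0.06×2)×10⁻⁴ = 0.89×10⁻⁴ K⁻¹
0–300 m: 2.15×10⁻⁴ × 300 × 0.95 = 0.061275 m
300–910 m: 0.8 × 1.49×10⁻⁴ × 610 = 0.072712 m
0.27 × 1200 × 0.89×10⁻⁴ = 0.028836 m
Δh = 0.061275 + 0.072712 + 0.028836 = 0.162823 m ≈ 16.3 cm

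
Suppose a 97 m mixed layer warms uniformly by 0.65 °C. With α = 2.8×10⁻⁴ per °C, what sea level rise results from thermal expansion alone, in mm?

Δh = αΔT·H = 2.8×10⁻⁴ × 0.65 × 97 = 0.017654 m

17.7 mm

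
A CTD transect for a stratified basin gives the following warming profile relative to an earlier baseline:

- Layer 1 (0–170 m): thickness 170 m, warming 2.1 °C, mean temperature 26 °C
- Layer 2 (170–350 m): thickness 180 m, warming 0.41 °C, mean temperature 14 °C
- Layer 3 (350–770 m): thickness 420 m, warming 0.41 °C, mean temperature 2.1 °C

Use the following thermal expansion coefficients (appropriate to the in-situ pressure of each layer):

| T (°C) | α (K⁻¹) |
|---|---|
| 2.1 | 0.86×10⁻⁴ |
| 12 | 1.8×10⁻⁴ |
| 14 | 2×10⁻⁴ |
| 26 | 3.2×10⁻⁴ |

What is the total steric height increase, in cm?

about 14.4 cm

Layer 1 at 26 °C → α = 3.2×10⁻⁴ K⁻¹
Layer 2 at 14 °C → α = 2×10⁻⁴ K⁻¹
Layer 3 at 2.1 °C → α = 0.86×10⁻⁴ K⁻¹
Layer 1: 170 × 2.1 × 3.2×10⁻⁴ = 0.11424 m
0.41 × 180 × 2×10⁻⁴ = 0.01476 m
Layer 3: 0.86×10⁻⁴ × 0.41 × 420 = 0.0148092 m
Δh = 0.11424 + 0.01476 + 0.0148092 = 0.1438092 m ≈ 14.4 cm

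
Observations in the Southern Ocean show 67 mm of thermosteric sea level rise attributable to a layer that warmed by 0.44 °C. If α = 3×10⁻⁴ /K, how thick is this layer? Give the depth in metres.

about 508 m

H = Δh/(αΔT) = 0.067 / (3×10⁻⁴ × 0.44) ≈ 507.6 m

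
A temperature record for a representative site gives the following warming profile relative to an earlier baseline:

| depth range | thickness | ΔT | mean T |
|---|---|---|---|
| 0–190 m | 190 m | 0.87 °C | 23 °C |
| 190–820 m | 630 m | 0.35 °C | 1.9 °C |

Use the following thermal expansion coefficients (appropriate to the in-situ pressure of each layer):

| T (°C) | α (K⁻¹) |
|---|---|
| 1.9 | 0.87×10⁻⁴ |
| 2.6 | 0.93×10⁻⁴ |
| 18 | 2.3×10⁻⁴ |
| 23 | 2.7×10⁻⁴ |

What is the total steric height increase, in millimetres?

63.8 mm of thermosteric rise

Layer 1 at 23 °C → α = 2.7×10⁻⁴ K⁻¹
Layer 2 at 1.9 °C → α = 0.87×10⁻⁴ K⁻¹
2.7×10⁻⁴ × 190 × 0.87 = 0.044631 m
190–820 m: 630 × 0.87×10⁻⁴ × 0.35 = 0.0191835 m
Δh = 0.044631 + 0.0191835 = 0.0638145 m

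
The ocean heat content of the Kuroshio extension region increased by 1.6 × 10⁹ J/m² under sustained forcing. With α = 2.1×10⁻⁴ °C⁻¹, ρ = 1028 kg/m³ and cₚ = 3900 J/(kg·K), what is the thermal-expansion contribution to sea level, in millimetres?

83.8 mm of thermosteric rise

Δh = αQ/(ρcₚ) = 2.1×10⁻⁴ × 1.6×10⁹ / (1028 × 3900) ≈ 0.083807 m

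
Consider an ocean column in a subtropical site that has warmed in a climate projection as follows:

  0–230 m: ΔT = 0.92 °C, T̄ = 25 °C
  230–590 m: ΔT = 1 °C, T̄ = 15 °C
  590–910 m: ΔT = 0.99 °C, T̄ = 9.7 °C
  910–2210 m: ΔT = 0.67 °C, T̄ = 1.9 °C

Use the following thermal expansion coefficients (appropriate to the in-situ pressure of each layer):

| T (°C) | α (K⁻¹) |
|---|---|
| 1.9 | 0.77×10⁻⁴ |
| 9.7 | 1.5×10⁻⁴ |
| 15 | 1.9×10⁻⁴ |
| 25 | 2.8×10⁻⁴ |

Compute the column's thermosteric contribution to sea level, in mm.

Layer 1 at 25 °C → α = 2.8×10⁻⁴ K⁻¹
Layer 2 at 15 °C → α = 1.9×10⁻⁴ K⁻¹
Layer 3 at 9.7 °C → α = 1.5×10⁻⁴ K⁻¹
Layer 4 at 1.9 °C → α = 0.77×10⁻⁴ K⁻¹
Layer 1: 2.8×10⁻⁴ × 0.92 × 230 = 0.059248 m
Layer 2: 1 × 360 × 1.9×10⁻⁴ = 0.06840 m
1.5×10⁻⁴ × 320 × 0.99 = 0.04752 m
Layer 4: 1300 × 0.67 × 0.77×10⁻⁴ = 0.067067 m
Δh = 0.059248 + 0.06840 + 0.04752 + 0.067067 = 0.242235 m ≈ 242 mm

about 242 mm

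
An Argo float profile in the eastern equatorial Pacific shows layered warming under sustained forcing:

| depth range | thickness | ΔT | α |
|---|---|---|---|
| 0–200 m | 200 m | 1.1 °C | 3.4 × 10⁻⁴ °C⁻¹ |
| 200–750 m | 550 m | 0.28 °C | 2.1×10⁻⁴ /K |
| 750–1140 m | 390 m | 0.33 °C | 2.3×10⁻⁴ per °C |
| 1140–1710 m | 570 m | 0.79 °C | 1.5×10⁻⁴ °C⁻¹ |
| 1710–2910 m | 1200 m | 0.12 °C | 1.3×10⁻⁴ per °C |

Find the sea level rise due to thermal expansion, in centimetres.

200 × 1.1 × 3.4×10⁻⁴ = 0.07480 m
Layer 2: 2.1×10⁻⁴ × 550 × 0.28 = 0.03234 m
750–1140 m: 390 × 2.3×10⁻⁴ × 0.33 = 0.029601 m
Layer 4: 1.5×10⁻⁴ × 0.79 × 570 = 0.067545 m
1710–2910 m: 1200 × 0.12 × 1.3×10⁻⁴ = 0.01872 m
Δh = 0.07480 + 0.03234 + 0.029601 + 0.067545 + 0.01872 = 0.223006 m ≈ 22 cm

Δh = 22 cm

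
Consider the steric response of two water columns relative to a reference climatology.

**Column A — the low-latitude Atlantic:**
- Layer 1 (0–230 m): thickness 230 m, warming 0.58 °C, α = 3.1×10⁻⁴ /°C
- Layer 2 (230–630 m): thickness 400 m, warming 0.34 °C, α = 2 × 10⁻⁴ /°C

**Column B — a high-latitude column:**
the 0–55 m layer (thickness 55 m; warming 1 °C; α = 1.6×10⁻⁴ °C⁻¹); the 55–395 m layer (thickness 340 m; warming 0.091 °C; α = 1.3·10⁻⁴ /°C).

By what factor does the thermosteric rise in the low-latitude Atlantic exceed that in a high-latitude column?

5.3

A 0–230 m: 230 × 0.58 × 3.1×10⁻⁴ = 0.041354 m
A 400 × 2×10⁻⁴ × 0.34 = 0.02720 m
A total: 0.068554 m
B 55 × 1 × 1.6×10⁻⁴ = 0.00880 m
B 55–395 m: 1.3×10⁻⁴ × 340 × 0.091 = 0.0040222 m
B total: 0.0128222 m
Ratio: 0.068554 / 0.0128222 ≈ 5.347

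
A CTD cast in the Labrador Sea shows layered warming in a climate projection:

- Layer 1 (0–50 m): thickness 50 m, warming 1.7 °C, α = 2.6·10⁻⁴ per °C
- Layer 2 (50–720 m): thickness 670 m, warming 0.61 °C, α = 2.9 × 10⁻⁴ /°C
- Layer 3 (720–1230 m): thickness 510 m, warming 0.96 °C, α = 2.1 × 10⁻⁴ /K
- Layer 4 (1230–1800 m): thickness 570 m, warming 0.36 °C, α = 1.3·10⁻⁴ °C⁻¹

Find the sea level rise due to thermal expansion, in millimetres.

0–50 m: 50 × 1.7 × 2.6×10⁻⁴ = 0.02210 m
0.61 × 670 × 2.9×10⁻⁴ = 0.118523 m
510 × 0.96 × 2.1×10⁻⁴ = 0.102816 m
Layer 4: 0.36 × 1.3×10⁻⁴ × 570 = 0.026676 m
Δh = 0.02210 + 0.118523 + 0.102816 + 0.026676 = 0.270115 m

270 mm of thermosteric rise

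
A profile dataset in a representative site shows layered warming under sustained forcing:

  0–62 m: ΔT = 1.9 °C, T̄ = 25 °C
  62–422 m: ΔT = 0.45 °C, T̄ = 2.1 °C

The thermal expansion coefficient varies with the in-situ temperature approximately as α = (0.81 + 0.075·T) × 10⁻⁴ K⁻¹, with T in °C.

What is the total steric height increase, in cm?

Δh ≈ 4.73 cm

Layer 1: α = (0.81 + 0.075×25)×10⁻⁴ = 2.685×10⁻⁴ K⁻¹
Layer 2: α = (0.81 + 0.075×2.1)×10⁻⁴ = 0.9675×10⁻⁴ K⁻¹
Layer 1: 1.9 × 2.685×10⁻⁴ × 62 = 0.0316293 m
360 × 0.45 × 0.9675×10⁻⁴ = 0.0156735 m
Δh = 0.0316293 + 0.0156735 = 0.0473028 m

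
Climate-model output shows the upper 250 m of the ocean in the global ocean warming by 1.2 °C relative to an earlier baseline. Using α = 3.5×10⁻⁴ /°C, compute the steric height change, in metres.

Δh ≈ 0.105 m

Δh = αΔT·H = 3.5×10⁻⁴ × 1.2 × 250 = 0.10500 m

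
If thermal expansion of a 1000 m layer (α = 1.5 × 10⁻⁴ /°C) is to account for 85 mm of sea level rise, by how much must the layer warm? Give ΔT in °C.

ΔT = Δh/(αH) = 0.085 / (1.5×10⁻⁴ × 1000) ≈ 0.5667 °C

about 0.567 °C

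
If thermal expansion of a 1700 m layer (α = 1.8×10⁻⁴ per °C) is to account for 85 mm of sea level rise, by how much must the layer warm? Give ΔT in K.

ΔT ≈ 0.28 K

ΔT = Δh/(αH) = 0.085 / (1.8×10⁻⁴ × 1700) ≈ 0.2778 K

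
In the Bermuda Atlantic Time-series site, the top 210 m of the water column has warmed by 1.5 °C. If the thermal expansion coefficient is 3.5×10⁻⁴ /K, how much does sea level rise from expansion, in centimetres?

about 11.0 cm

Δh = αΔT·H = 3.5×10⁻⁴ × 1.5 × 210 = 0.11025 m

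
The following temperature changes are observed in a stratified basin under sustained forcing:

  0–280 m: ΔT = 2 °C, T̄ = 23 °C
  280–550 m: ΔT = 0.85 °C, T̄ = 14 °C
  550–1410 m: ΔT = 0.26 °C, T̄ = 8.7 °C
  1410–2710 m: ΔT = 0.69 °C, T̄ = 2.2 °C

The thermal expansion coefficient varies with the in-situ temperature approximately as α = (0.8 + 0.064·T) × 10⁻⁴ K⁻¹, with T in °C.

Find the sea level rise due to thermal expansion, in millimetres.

Layer 1: α = (0.8 + 0.064×23)×10⁻⁴ = 2.272×10⁻⁴ K⁻¹
Layer 2: α = (0.8 + 0.064×14)×10⁻⁴ = 1.696×10⁻⁴ K⁻¹
Layer 3: α = (0.8 + 0.064×8.7)×10⁻⁴ = 1.3568×10⁻⁴ K⁻¹
Layer 4: α = (0.8 + 0.064×2.2)×10⁻⁴ = 0.9408×10⁻⁴ K⁻¹
2.272×10⁻⁴ × 280 × 2 = 0.127232 m
280–550 m: 0.85 × 1.696×10⁻⁴ × 270 = 0.0389232 m
Layer 3: 860 × 0.26 × 1.3568×10⁻⁴ = 0.030338048 m
0.69 × 1300 × 0.9408×10⁻⁴ = 0.08438976 m
Δh = 0.127232 + 0.0389232 + 0.030338048 + 0.08438976 = 0.280883008 m

Δh ≈ 281 mm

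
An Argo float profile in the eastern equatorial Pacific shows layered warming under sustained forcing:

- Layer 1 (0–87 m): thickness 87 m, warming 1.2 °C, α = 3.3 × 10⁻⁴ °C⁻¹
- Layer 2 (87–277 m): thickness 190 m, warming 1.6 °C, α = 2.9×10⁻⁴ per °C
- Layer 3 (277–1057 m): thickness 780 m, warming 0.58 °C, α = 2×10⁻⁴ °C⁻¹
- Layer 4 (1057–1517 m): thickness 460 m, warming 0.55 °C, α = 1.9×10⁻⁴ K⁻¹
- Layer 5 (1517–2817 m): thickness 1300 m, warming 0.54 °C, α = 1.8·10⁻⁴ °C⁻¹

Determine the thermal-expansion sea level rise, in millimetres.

388 mm

Layer 1: 3.3×10⁻⁴ × 87 × 1.2 = 0.034452 m
87–277 m: 1.6 × 190 × 2.9×10⁻⁴ = 0.08816 m
277–1057 m: 0.58 × 780 × 2×10⁻⁴ = 0.09048 m
1.9×10⁻⁴ × 0.55 × 460 = 0.04807 m
1300 × 0.54 × 1.8×10⁻⁴ = 0.12636 m
Δh = 0.034452 + 0.08816 + 0.09048 + 0.04807 + 0.12636 = 0.387522 m ≈ 388 mm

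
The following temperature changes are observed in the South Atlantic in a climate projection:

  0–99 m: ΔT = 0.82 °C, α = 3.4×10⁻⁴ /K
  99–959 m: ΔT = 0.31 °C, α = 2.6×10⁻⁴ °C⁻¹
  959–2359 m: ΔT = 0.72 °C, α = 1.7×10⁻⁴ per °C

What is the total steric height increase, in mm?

270 mm of thermosteric rise

0.82 × 3.4×10⁻⁴ × 99 = 0.0276012 m
Layer 2: 0.31 × 2.6×10⁻⁴ × 860 = 0.069316 m
0.72 × 1.7×10⁻⁴ × 1400 = 0.17136 m
Δh = 0.0276012 + 0.069316 + 0.17136 = 0.2682772 m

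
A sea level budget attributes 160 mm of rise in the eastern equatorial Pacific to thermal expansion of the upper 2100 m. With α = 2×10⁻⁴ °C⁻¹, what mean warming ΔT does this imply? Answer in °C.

ΔT ≈ 0.38 °C

ΔT = Δh/(αH) = 0.16 / (2×10⁻⁴ × 2100) ≈ 0.3810 °C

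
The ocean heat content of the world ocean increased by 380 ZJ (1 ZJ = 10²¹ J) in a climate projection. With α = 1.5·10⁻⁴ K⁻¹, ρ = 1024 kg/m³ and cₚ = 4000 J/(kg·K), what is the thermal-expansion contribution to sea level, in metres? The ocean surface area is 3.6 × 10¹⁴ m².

about 0.039 m

Per unit area: Q = 380×10²¹ / (3.6×10¹⁴) ≈ 1.056×10⁹ J/m²
Δh = αQ/(ρcₚ) = 1.5×10⁻⁴ × 1.056×10⁹ / (1024 × 4000) ≈ 0.038672 m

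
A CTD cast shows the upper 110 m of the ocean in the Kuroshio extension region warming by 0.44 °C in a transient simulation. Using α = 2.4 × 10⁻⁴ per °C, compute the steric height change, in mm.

Δh = 12 mm

Δh = αΔT·H = 2.4×10⁻⁴ × 0.44 × 110 = 0.011616 m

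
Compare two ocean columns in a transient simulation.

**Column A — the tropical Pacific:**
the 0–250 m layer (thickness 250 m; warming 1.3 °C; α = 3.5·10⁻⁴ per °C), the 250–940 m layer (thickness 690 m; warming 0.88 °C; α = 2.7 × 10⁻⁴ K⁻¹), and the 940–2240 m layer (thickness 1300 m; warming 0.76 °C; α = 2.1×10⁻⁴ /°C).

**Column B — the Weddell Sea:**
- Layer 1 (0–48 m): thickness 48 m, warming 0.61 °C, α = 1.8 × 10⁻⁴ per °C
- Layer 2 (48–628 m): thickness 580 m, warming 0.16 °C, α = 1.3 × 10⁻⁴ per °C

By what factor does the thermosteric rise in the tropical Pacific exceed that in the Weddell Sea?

a factor of 28.0

A 0–250 m: 250 × 1.3 × 3.5×10⁻⁴ = 0.11375 m
A 0.88 × 2.7×10⁻⁴ × 690 = 0.163944 m
A 940–2240 m: 2.1×10⁻⁴ × 0.76 × 1300 = 0.20748 m
A total: 0.485174 m
B Layer 1: 48 × 0.61 × 1.8×10⁻⁴ = 0.0052704 m
B 48–628 m: 1.3×10⁻⁴ × 580 × 0.16 = 0.012064 m
B total: 0.0173344 m
Ratio: 0.485174 / 0.0173344 ≈ 27.99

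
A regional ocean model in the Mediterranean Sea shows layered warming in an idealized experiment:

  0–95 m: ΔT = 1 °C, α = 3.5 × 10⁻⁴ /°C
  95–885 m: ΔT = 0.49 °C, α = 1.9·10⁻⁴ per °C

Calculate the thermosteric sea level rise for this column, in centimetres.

Layer 1: 95 × 3.5×10⁻⁴ × 1 = 0.03325 m
Layer 2: 1.9×10⁻⁴ × 0.49 × 790 = 0.073549 m
Δh = 0.03325 + 0.073549 = 0.106799 m ≈ 10.7 cm

10.7 cm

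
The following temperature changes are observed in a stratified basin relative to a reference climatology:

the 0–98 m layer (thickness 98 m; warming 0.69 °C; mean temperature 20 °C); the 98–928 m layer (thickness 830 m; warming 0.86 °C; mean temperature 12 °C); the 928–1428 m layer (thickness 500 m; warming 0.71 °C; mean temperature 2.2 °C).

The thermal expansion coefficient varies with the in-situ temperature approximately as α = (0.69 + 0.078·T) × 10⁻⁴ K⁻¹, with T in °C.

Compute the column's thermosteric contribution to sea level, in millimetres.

160 mm

Layer 1: α = (0.69 + 0.078×20)×10⁻⁴ = 2.25×10⁻⁴ K⁻¹
Layer 2: α = (0.69 + 0.078×12)×10⁻⁴ = 1.626×10⁻⁴ K⁻¹
Layer 3: α = (0.69 + 0.078×2.2)×10⁻⁴ = 0.8616×10⁻⁴ K⁻¹
Layer 1: 2.25×10⁻⁴ × 98 × 0.69 = 0.0152145 m
98–928 m: 0.86 × 1.626×10⁻⁴ × 830 = 0.11606388 m
0.8616×10⁻⁴ × 0.71 × 500 = 0.0305868 m
Δh = 0.0152145 + 0.11606388 + 0.0305868 = 0.16186518 m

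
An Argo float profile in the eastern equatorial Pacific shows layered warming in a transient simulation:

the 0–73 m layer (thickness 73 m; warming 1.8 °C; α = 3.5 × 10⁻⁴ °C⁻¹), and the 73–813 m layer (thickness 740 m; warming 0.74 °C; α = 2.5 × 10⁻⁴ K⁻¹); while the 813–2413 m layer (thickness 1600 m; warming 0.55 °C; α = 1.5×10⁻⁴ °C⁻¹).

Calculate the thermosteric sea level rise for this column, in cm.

31.5 cm of thermosteric rise

1.8 × 3.5×10⁻⁴ × 73 = 0.04599 m
73–813 m: 740 × 0.74 × 2.5×10⁻⁴ = 0.13690 m
1.5×10⁻⁴ × 1600 × 0.55 = 0.13200 m
Δh = 0.04599 + 0.13690 + 0.13200 = 0.31489 m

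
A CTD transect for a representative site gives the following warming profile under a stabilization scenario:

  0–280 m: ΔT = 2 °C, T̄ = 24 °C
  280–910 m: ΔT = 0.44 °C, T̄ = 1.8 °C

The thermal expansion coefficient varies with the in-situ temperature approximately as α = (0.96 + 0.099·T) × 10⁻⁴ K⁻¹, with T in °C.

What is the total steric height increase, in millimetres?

Layer 1: α = (0.96 + 0.099×24)×10⁻⁴ = 3.336×10⁻⁴ K⁻¹
Layer 2: α = (0.96 + 0.099×1.8)×10⁻⁴ = 1.1382×10⁻⁴ K⁻¹
0–280 m: 3.336×10⁻⁴ × 280 × 2 = 0.186816 m
Layer 2: 1.1382×10⁻⁴ × 0.44 × 630 = 0.031550904 m
Δh = 0.186816 + 0.031550904 = 0.218366904 m

218 mm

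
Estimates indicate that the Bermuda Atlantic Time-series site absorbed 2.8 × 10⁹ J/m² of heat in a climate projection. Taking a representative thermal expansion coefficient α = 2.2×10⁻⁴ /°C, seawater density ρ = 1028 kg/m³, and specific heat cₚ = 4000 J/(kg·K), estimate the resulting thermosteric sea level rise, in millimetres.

Δh = αQ/(ρcₚ) = 2.2×10⁻⁴ × 2.8×10⁹ / (1028 × 4000) ≈ 0.14981 m

150 mm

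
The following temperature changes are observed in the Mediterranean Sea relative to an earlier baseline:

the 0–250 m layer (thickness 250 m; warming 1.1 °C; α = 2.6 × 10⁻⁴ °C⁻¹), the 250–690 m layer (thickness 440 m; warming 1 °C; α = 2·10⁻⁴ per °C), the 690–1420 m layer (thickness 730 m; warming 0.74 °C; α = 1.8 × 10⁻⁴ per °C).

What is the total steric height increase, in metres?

Layer 1: 1.1 × 250 × 2.6×10⁻⁴ = 0.07150 m
Layer 2: 2×10⁻⁴ × 440 × 1 = 0.08800 m
Layer 3: 0.74 × 730 × 1.8×10⁻⁴ = 0.097236 m
Δh = 0.07150 + 0.08800 + 0.097236 = 0.256736 m ≈ 0.26 m

Δh = 0.26 m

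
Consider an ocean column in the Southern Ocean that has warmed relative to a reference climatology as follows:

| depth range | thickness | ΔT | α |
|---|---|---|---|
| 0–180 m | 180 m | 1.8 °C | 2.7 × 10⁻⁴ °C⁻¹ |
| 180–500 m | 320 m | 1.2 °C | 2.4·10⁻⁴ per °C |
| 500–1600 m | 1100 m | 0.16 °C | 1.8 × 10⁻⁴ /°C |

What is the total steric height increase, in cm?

Layer 1: 2.7×10⁻⁴ × 1.8 × 180 = 0.08748 m
2.4×10⁻⁴ × 320 × 1.2 = 0.09216 m
Layer 3: 1100 × 0.16 × 1.8×10⁻⁴ = 0.03168 m
Δh = 0.08748 + 0.09216 + 0.03168 = 0.21132 m ≈ 21.1 cm

about 21.1 cm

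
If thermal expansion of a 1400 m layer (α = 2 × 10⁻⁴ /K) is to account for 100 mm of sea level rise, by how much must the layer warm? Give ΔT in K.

ΔT ≈ 0.36 K

ΔT = Δh/(αH) = 0.1 / (2×10⁻⁴ × 1400) ≈ 0.3571 K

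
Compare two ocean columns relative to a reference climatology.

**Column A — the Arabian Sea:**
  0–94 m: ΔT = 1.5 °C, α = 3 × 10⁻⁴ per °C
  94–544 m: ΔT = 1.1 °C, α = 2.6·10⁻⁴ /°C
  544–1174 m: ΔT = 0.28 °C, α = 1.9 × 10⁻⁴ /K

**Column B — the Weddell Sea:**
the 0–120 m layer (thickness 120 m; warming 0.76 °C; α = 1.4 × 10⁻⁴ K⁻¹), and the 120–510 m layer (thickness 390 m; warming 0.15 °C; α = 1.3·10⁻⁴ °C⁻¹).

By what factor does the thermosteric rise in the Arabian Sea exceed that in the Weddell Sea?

A 3×10⁻⁴ × 1.5 × 94 = 0.04230 m
A 94–544 m: 1.1 × 450 × 2.6×10⁻⁴ = 0.12870 m
A Layer 3: 1.9×10⁻⁴ × 630 × 0.28 = 0.033516 m
A total: 0.204516 m
B 0–120 m: 1.4×10⁻⁴ × 120 × 0.76 = 0.012768 m
B 120–510 m: 0.15 × 1.3×10⁻⁴ × 390 = 0.007605 m
B total: 0.020373 m
Ratio: 0.204516 / 0.020373 ≈ 10.04

a factor of 10.0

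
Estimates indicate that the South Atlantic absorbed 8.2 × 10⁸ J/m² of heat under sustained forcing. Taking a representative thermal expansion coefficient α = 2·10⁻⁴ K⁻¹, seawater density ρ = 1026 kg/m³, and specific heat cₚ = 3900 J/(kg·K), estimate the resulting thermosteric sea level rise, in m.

Δh ≈ 0.0410 m

Δh = αQ/(ρcₚ) = 2×10⁻⁴ × 8.2×10⁸ / (1026 × 3900) ≈ 0.040986 m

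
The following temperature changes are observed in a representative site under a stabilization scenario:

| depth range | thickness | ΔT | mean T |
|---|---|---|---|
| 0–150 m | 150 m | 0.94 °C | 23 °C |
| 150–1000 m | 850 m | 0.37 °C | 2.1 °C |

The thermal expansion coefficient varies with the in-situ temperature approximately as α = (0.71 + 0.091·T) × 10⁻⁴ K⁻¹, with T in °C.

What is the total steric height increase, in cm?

Δh = 6.79 cm

Layer 1: α = (0.71 + 0.091×23)×10⁻⁴ = 2.803×10⁻⁴ K⁻¹
Layer 2: α = (0.71 + 0.091×2.1)×10⁻⁴ = 0.9011×10⁻⁴ K⁻¹
Layer 1: 0.94 × 150 × 2.803×10⁻⁴ = 0.0395223 m
Layer 2: 850 × 0.9011×10⁻⁴ × 0.37 = 0.028339595 m
Δh = 0.0395223 + 0.028339595 = 0.067861895 m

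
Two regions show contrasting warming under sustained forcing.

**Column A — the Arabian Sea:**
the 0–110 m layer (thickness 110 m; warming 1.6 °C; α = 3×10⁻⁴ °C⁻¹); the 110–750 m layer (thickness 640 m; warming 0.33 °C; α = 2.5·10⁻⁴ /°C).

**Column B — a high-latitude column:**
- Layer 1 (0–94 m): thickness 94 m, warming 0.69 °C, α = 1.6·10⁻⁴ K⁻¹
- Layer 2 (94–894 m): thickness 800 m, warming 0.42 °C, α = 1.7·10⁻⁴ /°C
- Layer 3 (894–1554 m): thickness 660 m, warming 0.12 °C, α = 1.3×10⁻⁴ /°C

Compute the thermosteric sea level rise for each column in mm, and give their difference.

A Layer 1: 3×10⁻⁴ × 1.6 × 110 = 0.05280 m
A Layer 2: 640 × 0.33 × 2.5×10⁻⁴ = 0.05280 m
A total: 0.10560 m
B 1.6×10⁻⁴ × 94 × 0.69 = 0.0103776 m
B Layer 2: 0.42 × 1.7×10⁻⁴ × 800 = 0.05712 m
B Layer 3: 660 × 0.12 × 1.3×10⁻⁴ = 0.010296 m
B total: 0.0777936 m
Difference: 0.10560 − 0.0777936 = 0.0278064 m

Δh_A ≈ 106 mm, Δh_B ≈ 77.8 mm; difference ≈ 27.8 mm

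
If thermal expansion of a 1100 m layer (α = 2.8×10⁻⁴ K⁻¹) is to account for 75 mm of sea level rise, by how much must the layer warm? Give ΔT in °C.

ΔT = Δh/(αH) = 0.075 / (2.8×10⁻⁴ × 1100) ≈ 0.2435 °C

0.244 °C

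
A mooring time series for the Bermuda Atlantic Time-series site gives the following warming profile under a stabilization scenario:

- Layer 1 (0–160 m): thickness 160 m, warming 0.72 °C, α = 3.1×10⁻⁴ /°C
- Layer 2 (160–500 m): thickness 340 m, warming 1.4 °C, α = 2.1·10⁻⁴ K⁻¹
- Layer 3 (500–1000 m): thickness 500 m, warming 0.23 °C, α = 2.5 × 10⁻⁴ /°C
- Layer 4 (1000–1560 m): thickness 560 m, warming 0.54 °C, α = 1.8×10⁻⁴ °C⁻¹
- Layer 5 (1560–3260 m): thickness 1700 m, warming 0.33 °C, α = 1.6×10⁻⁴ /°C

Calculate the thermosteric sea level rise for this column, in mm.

Layer 1: 3.1×10⁻⁴ × 160 × 0.72 = 0.035712 m
2.1×10⁻⁴ × 340 × 1.4 = 0.09996 m
Layer 3: 2.5×10⁻⁴ × 500 × 0.23 = 0.02875 m
1000–1560 m: 560 × 1.8×10⁻⁴ × 0.54 = 0.054432 m
0.33 × 1700 × 1.6×10⁻⁴ = 0.08976 m
Δh = 0.035712 + 0.09996 + 0.02875 + 0.054432 + 0.08976 = 0.308614 m

309 mm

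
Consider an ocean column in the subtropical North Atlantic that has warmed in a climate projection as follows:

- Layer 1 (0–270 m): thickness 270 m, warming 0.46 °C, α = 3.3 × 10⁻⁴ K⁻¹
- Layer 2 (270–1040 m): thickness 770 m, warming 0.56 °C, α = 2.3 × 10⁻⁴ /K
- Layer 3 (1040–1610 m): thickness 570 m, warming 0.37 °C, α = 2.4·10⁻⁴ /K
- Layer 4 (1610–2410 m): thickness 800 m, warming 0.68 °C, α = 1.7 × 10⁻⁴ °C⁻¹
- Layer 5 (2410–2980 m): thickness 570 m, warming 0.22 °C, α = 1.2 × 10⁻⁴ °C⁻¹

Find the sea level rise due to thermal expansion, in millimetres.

300 mm

0.46 × 3.3×10⁻⁴ × 270 = 0.040986 m
270–1040 m: 2.3×10⁻⁴ × 0.56 × 770 = 0.099176 m
Layer 3: 0.37 × 570 × 2.4×10⁻⁴ = 0.050616 m
1.7×10⁻⁴ × 0.68 × 800 = 0.09248 m
1.2×10⁻⁴ × 570 × 0.22 = 0.015048 m
Δh = 0.040986 + 0.099176 + 0.050616 + 0.09248 + 0.015048 = 0.298306 m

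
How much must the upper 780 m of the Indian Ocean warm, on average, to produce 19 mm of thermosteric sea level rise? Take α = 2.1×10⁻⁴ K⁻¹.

ΔT = Δh/(αH) = 0.019 / (2.1×10⁻⁴ × 780) ≈ 0.1160 K

about 0.116 K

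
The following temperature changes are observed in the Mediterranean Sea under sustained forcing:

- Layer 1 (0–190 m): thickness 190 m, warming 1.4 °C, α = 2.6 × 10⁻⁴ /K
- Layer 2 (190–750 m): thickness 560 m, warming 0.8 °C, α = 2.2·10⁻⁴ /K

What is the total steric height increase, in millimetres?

Layer 1: 190 × 1.4 × 2.6×10⁻⁴ = 0.06916 m
560 × 2.2×10⁻⁴ × 0.8 = 0.09856 m
Δh = 0.06916 + 0.09856 = 0.16772 m ≈ 168 mm

Δh = 168 mm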